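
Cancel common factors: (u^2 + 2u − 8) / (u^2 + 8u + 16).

Repeated division with remainder:
  u^2 + 2u − 8 = (u^2 + 8u + 16) + (−6u − 24)
  u^2 + 8u + 16 = (−(1/6)u − 2/3)(−6u − 24) + (0)
Last nonzero remainder: −6u − 24. Dividing through by −6 gives the monic gcd u + 4.
Cancel u + 4 from numerator and denominator to get the reduced form.

(u − 2)/(u + 4)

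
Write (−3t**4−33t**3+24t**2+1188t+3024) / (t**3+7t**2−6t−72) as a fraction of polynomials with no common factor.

(−3t**2−3t+126)/(t−3)

Apply the Euclidean algorithm:
  −3t**4−33t**3+24t**2+1188t+3024 = (−3t−12)(t**3+7t**2−6t−72) + (90t**2+900t+2160)
  t**3+7t**2−6t−72 = ((1/90)t−1/30)(90t**2+900t+2160) + (0)
Last nonzero remainder: 90t**2+900t+2160. Dividing through by 90 gives the monic gcd t**2+10t+24.
Cancel t**2+10t+24 from numerator and denominator to get the reduced form.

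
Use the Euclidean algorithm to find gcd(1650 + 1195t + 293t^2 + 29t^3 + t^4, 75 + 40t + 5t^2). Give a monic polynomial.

Euclidean algorithm in ℚ[t]:
  t^4 + 29t^3 + 293t^2 + 1195t + 1650 = ((1/5)t^2 + (21/5)t + 22)(5t^2 + 40t + 75) + (0)
Last nonzero remainder: 5t^2 + 40t + 75. Dividing through by 5 gives the monic gcd t^2 + 8t + 15.

15 + 8t + t^2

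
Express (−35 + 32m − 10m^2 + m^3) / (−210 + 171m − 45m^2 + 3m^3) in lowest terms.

(−5 + m)/(−30 + 3m)

By polynomial division,
  m^3 − 10m^2 + 32m − 35 = (1/3)(3m^3 − 45m^2 + 171m − 210) + (5m^2 − 25m + 35)
  3m^3 − 45m^2 + 171m − 210 = ((3/5)m − 6)(5m^2 − 25m + 35) + (0)
Last nonzero remainder: 5m^2 − 25m + 35. Dividing through by 5 gives the monic gcd m^2 − 5m + 7.
Cancel m^2 − 5m + 7 from numerator and denominator to get the reduced form.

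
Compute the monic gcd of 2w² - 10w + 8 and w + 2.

1

Repeated division with remainder:
  2w² - 10w + 8 = (2w - 14)(w + 2) + (36)
  w + 2 = ((1/36)w + 1/18)(36) + (0)
The last nonzero remainder is the constant 36, so the polynomials are coprime and gcd = 1.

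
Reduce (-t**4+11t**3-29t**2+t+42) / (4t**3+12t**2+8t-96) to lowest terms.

Apply the Euclidean algorithm:
  -t**4+11t**3-29t**2+t+42 = (-(1/4)t+7/2)(4t**3+12t**2+8t-96) + (-69t**2-51t+378)
  4t**3+12t**2+8t-96 = (-(4/69)t-208/1587)(-69t**2-51t+378) + ((12288/529)t-24576/529)
  -69t**2-51t+378 = (-(12167/4096)t-33327/4096)((12288/529)t-24576/529) + (0)
Last nonzero remainder: (12288/529)t-24576/529. Dividing through by 12288/529 gives the monic gcd t-2.
Cancel t-2 from numerator and denominator to get the reduced form.

(-t**3+9t**2-11t-21)/(4t**2+20t+48)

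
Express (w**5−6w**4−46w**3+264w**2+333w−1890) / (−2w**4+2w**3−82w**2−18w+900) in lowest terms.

(−w**3+6w**2+37w−210)/(2w**2−2w+100)

Apply the Euclidean algorithm:
  w**5−6w**4−46w**3+264w**2+333w−1890 = (−(1/2)w+5/2)(−2w**4+2w**3−82w**2−18w+900) + (−92w**3+460w**2+828w−4140)
  −2w**4+2w**3−82w**2−18w+900 = ((1/46)w+2/23)(−92w**3+460w**2+828w−4140) + (−140w**2+1260)
  −92w**3+460w**2+828w−4140 = ((23/35)w−23/7)(−140w**2+1260) + (0)
Last nonzero remainder: −140w**2+1260. Dividing through by −140 gives the monic gcd w**2−9.
Cancel w**2−9 from numerator and denominator to get the reduced form.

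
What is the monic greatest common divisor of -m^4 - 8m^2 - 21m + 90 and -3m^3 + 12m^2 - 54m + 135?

Euclidean algorithm in ℚ[m]:
  -m^4 - 8m^2 - 21m + 90 = ((1/3)m + 4/3)(-3m^3 + 12m^2 - 54m + 135) + (-6m^2 + 6m - 90)
  -3m^3 + 12m^2 - 54m + 135 = ((1/2)m - 3/2)(-6m^2 + 6m - 90) + (0)
Last nonzero remainder: -6m^2 + 6m - 90. Dividing through by -6 gives the monic gcd m^2 - m + 15.

m^2 - m + 15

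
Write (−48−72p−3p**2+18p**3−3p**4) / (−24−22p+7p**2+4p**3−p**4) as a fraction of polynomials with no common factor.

(−12−9p+3p**2)/(−6−p+p**2)

By polynomial division,
  −3p**4+18p**3−3p**2−72p−48 = (3)(−p**4+4p**3+7p**2−22p−24) + (6p**3−24p**2−6p+24)
  −p**4+4p**3+7p**2−22p−24 = (−(1/6)p)(6p**3−24p**2−6p+24) + (6p**2−18p−24)
  6p**3−24p**2−6p+24 = (p−1)(6p**2−18p−24) + (0)
Last nonzero remainder: 6p**2−18p−24. Dividing through by 6 gives the monic gcd p**2−3p−4.
Cancel p**2−3p−4 from numerator and denominator to get the reduced form.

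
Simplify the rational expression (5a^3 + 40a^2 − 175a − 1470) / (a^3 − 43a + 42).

(5a + 35)/(a − 1)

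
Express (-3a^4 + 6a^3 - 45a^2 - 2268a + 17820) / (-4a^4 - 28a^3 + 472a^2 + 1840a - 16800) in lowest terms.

(3a^2 - 18a + 297)/(4a^2 + 12a - 280)

By polynomial division,
  -3a^4 + 6a^3 - 45a^2 - 2268a + 17820 = (3/4)(-4a^4 - 28a^3 + 472a^2 + 1840a - 16800) + (27a^3 - 399a^2 - 3648a + 30420)
  -4a^4 - 28a^3 + 472a^2 + 1840a - 16800 = (-(4/27)a - 784/243)(27a^3 - 399a^2 - 3648a + 30420) + (-(109816/81)a^2 - (439264/81)a + 2196320/27)
  27a^3 - 399a^2 - 3648a + 30420 = (-(2187/109816)a + 41067/109816)(-(109816/81)a^2 - (439264/81)a + 2196320/27) + (0)
Last nonzero remainder: -(109816/81)a^2 - (439264/81)a + 2196320/27. Dividing through by -109816/81 gives the monic gcd a^2 + 4a - 60.
Cancel a^2 + 4a - 60 from numerator and denominator to get the reduced form.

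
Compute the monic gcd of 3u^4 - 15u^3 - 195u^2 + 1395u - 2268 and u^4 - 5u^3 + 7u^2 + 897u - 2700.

Apply the Euclidean algorithm:
  3u^4 - 15u^3 - 195u^2 + 1395u - 2268 = (3)(u^4 - 5u^3 + 7u^2 + 897u - 2700) + (-216u^2 - 1296u + 5832)
  u^4 - 5u^3 + 7u^2 + 897u - 2700 = (-(1/216)u^2 + (11/216)u - 25/54)(-216u^2 - 1296u + 5832) + (0)
Last nonzero remainder: -216u^2 - 1296u + 5832. Dividing through by -216 gives the monic gcd u^2 + 6u - 27.

u^2 + 6u - 27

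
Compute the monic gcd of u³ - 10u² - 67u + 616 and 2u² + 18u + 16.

u + 8

Apply the Euclidean algorithm:
  u³ - 10u² - 67u + 616 = ((1/2)u - 19/2)(2u² + 18u + 16) + (96u + 768)
  2u² + 18u + 16 = ((1/48)u + 1/48)(96u + 768) + (0)
Last nonzero remainder: 96u + 768. Dividing through by 96 gives the monic gcd u + 8.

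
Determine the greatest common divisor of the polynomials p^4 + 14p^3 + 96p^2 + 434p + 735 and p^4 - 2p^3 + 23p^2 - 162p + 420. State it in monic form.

Euclidean algorithm in ℚ[p]:
  p^4 + 14p^3 + 96p^2 + 434p + 735 = (p^4 - 2p^3 + 23p^2 - 162p + 420) + (16p^3 + 73p^2 + 596p + 315)
  p^4 - 2p^3 + 23p^2 - 162p + 420 = ((1/16)p - 105/256)(16p^3 + 73p^2 + 596p + 315) + ((4017/256)p^2 + (4017/64)p + 140595/256)
  16p^3 + 73p^2 + 596p + 315 = ((4096/4017)p + 768/1339)((4017/256)p^2 + (4017/64)p + 140595/256) + (0)
Last nonzero remainder: (4017/256)p^2 + (4017/64)p + 140595/256. Dividing through by 4017/256 gives the monic gcd p^2 + 4p + 35.

p^2 + 4p + 35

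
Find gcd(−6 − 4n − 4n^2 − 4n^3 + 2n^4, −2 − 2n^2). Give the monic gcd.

1 + n^2

Repeated division with remainder:
  2n^4 − 4n^3 − 4n^2 − 4n − 6 = (−n^2 + 2n + 3)(−2n^2 − 2) + (0)
Last nonzero remainder: −2n^2 − 2. Dividing through by −2 gives the monic gcd n^2 + 1.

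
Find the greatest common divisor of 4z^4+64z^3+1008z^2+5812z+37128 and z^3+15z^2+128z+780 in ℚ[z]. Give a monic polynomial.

z^2+5z+78

Repeated division with remainder:
  4z^4+64z^3+1008z^2+5812z+37128 = (4z+4)(z^3+15z^2+128z+780) + (436z^2+2180z+34008)
  z^3+15z^2+128z+780 = ((1/436)z+5/218)(436z^2+2180z+34008) + (0)
Last nonzero remainder: 436z^2+2180z+34008. Dividing through by 436 gives the monic gcd z^2+5z+78.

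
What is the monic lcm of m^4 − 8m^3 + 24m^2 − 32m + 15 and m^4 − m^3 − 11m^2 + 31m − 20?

Euclidean algorithm in ℚ[m]:
  m^4 − 8m^3 + 24m^2 − 32m + 15 = (m^4 − m^3 − 11m^2 + 31m − 20) + (−7m^3 + 35m^2 − 63m + 35)
  m^4 − m^3 − 11m^2 + 31m − 20 = (−(1/7)m − 4/7)(−7m^3 + 35m^2 − 63m + 35) + (0)
Last nonzero remainder: −7m^3 + 35m^2 − 63m + 35. Dividing through by −7 gives the monic gcd m^3 − 5m^2 + 9m − 5.
Then lcm(f, g) = f·g / gcd(f, g); expanding and making the result monic gives the answer.

m^5 − 4m^4 − 8m^3 + 64m^2 − 113m + 60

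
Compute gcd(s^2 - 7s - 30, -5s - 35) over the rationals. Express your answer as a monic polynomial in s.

1

By polynomial division,
  s^2 - 7s - 30 = (-(1/5)s + 14/5)(-5s - 35) + (68)
  -5s - 35 = (-(5/68)s - 35/68)(68) + (0)
The last nonzero remainder is the constant 68, so the polynomials are coprime and gcd = 1.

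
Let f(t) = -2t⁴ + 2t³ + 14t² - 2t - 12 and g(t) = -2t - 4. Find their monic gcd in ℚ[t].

Repeated division with remainder:
  -2t⁴ + 2t³ + 14t² - 2t - 12 = (t³ - 3t² - t + 3)(-2t - 4) + (0)
Last nonzero remainder: -2t - 4. Dividing through by -2 gives the monic gcd t + 2.

t + 2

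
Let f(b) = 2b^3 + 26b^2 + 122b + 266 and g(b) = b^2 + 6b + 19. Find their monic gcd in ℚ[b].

b^2 + 6b + 19

Euclidean algorithm in ℚ[b]:
  2b^3 + 26b^2 + 122b + 266 = (2b + 14)(b^2 + 6b + 19) + (0)
The last nonzero remainder b^2 + 6b + 19 is already monic.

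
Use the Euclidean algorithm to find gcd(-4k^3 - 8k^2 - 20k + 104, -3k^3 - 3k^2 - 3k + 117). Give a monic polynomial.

Repeated division with remainder:
  -4k^3 - 8k^2 - 20k + 104 = (4/3)(-3k^3 - 3k^2 - 3k + 117) + (-4k^2 - 16k - 52)
  -3k^3 - 3k^2 - 3k + 117 = ((3/4)k - 9/4)(-4k^2 - 16k - 52) + (0)
Last nonzero remainder: -4k^2 - 16k - 52. Dividing through by -4 gives the monic gcd k^2 + 4k + 13.

k^2 + 4k + 13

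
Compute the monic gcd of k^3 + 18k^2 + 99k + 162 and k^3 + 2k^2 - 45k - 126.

Apply the Euclidean algorithm:
  k^3 + 18k^2 + 99k + 162 = (k^3 + 2k^2 - 45k - 126) + (16k^2 + 144k + 288)
  k^3 + 2k^2 - 45k - 126 = ((1/16)k - 7/16)(16k^2 + 144k + 288) + (0)
Last nonzero remainder: 16k^2 + 144k + 288. Dividing through by 16 gives the monic gcd k^2 + 9k + 18.

k^2 + 9k + 18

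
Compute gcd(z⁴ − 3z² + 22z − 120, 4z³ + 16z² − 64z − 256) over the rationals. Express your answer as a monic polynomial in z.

Apply the Euclidean algorithm:
  z⁴ − 3z² + 22z − 120 = ((1/4)z − 1)(4z³ + 16z² − 64z − 256) + (29z² + 22z − 376)
  4z³ + 16z² − 64z − 256 = ((4/29)z + 376/841)(29z² + 22z − 376) + (−(18480/841)z − 73920/841)
  29z² + 22z − 376 = (−(24389/18480)z + 39527/9240)(−(18480/841)z − 73920/841) + (0)
Last nonzero remainder: −(18480/841)z − 73920/841. Dividing through by −18480/841 gives the monic gcd z + 4.

z + 4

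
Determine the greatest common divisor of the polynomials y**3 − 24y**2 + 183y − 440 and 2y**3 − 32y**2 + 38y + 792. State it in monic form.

y − 11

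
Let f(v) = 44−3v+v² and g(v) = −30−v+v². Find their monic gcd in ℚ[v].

1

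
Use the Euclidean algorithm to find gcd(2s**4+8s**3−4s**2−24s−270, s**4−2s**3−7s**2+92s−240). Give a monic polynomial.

s**2+2s−15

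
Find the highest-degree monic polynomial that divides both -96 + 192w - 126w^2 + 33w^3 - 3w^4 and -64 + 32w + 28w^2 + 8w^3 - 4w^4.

4 - 5w + w^2

Repeated division with remainder:
  -3w^4 + 33w^3 - 126w^2 + 192w - 96 = (3/4)(-4w^4 + 8w^3 + 28w^2 + 32w - 64) + (27w^3 - 147w^2 + 168w - 48)
  -4w^4 + 8w^3 + 28w^2 + 32w - 64 = (-(4/27)w - 124/243)(27w^3 - 147w^2 + 168w - 48) + (-(1792/81)w^2 + (8960/81)w - 7168/81)
  27w^3 - 147w^2 + 168w - 48 = (-(2187/1792)w + 243/448)(-(1792/81)w^2 + (8960/81)w - 7168/81) + (0)
Last nonzero remainder: -(1792/81)w^2 + (8960/81)w - 7168/81. Dividing through by -1792/81 gives the monic gcd w^2 - 5w + 4.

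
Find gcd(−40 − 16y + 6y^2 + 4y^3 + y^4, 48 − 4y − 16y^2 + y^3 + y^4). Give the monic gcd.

Euclidean algorithm in ℚ[y]:
  y^4 + 4y^3 + 6y^2 − 16y − 40 = (y^4 + y^3 − 16y^2 − 4y + 48) + (3y^3 + 22y^2 − 12y − 88)
  y^4 + y^3 − 16y^2 − 4y + 48 = ((1/3)y − 19/9)(3y^3 + 22y^2 − 12y − 88) + ((310/9)y^2 − 1240/9)
  3y^3 + 22y^2 − 12y − 88 = ((27/310)y + 99/155)((310/9)y^2 − 1240/9) + (0)
Last nonzero remainder: (310/9)y^2 − 1240/9. Dividing through by 310/9 gives the monic gcd y^2 − 4.

−4 + y^2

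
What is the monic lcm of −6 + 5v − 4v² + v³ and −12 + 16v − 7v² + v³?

Euclidean algorithm in ℚ[v]:
  v³ − 4v² + 5v − 6 = (v³ − 7v² + 16v − 12) + (3v² − 11v + 6)
  v³ − 7v² + 16v − 12 = ((1/3)v − 10/9)(3v² − 11v + 6) + ((16/9)v − 16/3)
  3v² − 11v + 6 = ((27/16)v − 9/8)((16/9)v − 16/3) + (0)
Last nonzero remainder: (16/9)v − 16/3. Dividing through by 16/9 gives the monic gcd v − 3.
Then lcm(f, g) = f·g / gcd(f, g); expanding and making the result monic gives the answer.

−24 + 44v − 42v² + 25v³ − 8v⁴ + v⁵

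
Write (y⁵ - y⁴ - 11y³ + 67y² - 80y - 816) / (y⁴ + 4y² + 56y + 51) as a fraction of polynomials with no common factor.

(y² - 16)/(y + 1)

Repeated division with remainder:
  y⁵ - y⁴ - 11y³ + 67y² - 80y - 816 = (y - 1)(y⁴ + 4y² + 56y + 51) + (-15y³ + 15y² - 75y - 765)
  y⁴ + 4y² + 56y + 51 = (-(1/15)y - 1/15)(-15y³ + 15y² - 75y - 765) + (0)
Last nonzero remainder: -15y³ + 15y² - 75y - 765. Dividing through by -15 gives the monic gcd y³ - y² + 5y + 51.
Cancel y³ - y² + 5y + 51 from numerator and denominator to get the reduced form.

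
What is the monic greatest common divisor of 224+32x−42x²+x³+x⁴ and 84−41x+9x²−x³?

−4+x

By polynomial division,
  x⁴+x³−42x²+32x+224 = (−x−10)(−x³+9x²−41x+84) + (7x²−294x+1064)
  −x³+9x²−41x+84 = (−(1/7)x−33/7)(7x²−294x+1064) + (−1275x+5100)
  7x²−294x+1064 = (−(7/1275)x+266/1275)(−1275x+5100) + (0)
Last nonzero remainder: −1275x+5100. Dividing through by −1275 gives the monic gcd x−4.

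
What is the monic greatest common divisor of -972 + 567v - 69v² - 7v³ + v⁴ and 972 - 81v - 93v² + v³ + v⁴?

243 - 81v - 3v² + v³

Euclidean algorithm in ℚ[v]:
  v⁴ - 7v³ - 69v² + 567v - 972 = (v⁴ + v³ - 93v² - 81v + 972) + (-8v³ + 24v² + 648v - 1944)
  v⁴ + v³ - 93v² - 81v + 972 = (-(1/8)v - 1/2)(-8v³ + 24v² + 648v - 1944) + (0)
Last nonzero remainder: -8v³ + 24v² + 648v - 1944. Dividing through by -8 gives the monic gcd v³ - 3v² - 81v + 243.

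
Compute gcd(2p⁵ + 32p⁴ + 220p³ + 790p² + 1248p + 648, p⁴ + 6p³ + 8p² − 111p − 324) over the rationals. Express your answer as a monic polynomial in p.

p² + 7p + 27

Repeated division with remainder:
  2p⁵ + 32p⁴ + 220p³ + 790p² + 1248p + 648 = (2p + 20)(p⁴ + 6p³ + 8p² − 111p − 324) + (84p³ + 852p² + 4116p + 7128)
  p⁴ + 6p³ + 8p² − 111p − 324 = ((1/84)p − 29/588)(84p³ + 852p² + 4116p + 7128) + ((50/49)p² + (50/7)p + 1350/49)
  84p³ + 852p² + 4116p + 7128 = ((2058/25)p + 6468/25)((50/49)p² + (50/7)p + 1350/49) + (0)
Last nonzero remainder: (50/49)p² + (50/7)p + 1350/49. Dividing through by 50/49 gives the monic gcd p² + 7p + 27.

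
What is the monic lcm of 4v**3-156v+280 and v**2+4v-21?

v**4-3v**3-39v**2+187v-210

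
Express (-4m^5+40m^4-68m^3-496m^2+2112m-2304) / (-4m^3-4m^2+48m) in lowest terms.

(m^3-11m^2+40m-48)/(m)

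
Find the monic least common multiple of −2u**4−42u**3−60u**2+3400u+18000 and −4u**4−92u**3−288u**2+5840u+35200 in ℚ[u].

u**6+24u**5+5u**4−3458u**3−16740u**2+122600u+792000

Euclidean algorithm in ℚ[u]:
  −2u**4−42u**3−60u**2+3400u+18000 = (1/2)(−4u**4−92u**3−288u**2+5840u+35200) + (4u**3+84u**2+480u+400)
  −4u**4−92u**3−288u**2+5840u+35200 = (−u−2)(4u**3+84u**2+480u+400) + (360u**2+7200u+36000)
  4u**3+84u**2+480u+400 = ((1/90)u+1/90)(360u**2+7200u+36000) + (0)
Last nonzero remainder: 360u**2+7200u+36000. Dividing through by 360 gives the monic gcd u**2+20u+100.
Then lcm(f, g) = f·g / gcd(f, g); expanding and making the result monic gives the answer.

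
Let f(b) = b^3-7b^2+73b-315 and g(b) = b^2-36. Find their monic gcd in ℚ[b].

By polynomial division,
  b^3-7b^2+73b-315 = (b-7)(b^2-36) + (109b-567)
  b^2-36 = ((1/109)b+567/11881)(109b-567) + (-106227/11881)
  109b-567 = (-(1295029/106227)b+748503/11803)(-106227/11881) + (0)
The last nonzero remainder is the constant -106227/11881, so the polynomials are coprime and gcd = 1.

1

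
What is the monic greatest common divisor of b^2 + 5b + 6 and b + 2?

b + 2

By polynomial division,
  b^2 + 5b + 6 = (b + 3)(b + 2) + (0)
The last nonzero remainder b + 2 is already monic.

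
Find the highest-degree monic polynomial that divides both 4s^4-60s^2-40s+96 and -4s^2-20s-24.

s^2+5s+6

By polynomial division,
  4s^4-60s^2-40s+96 = (-s^2+5s-4)(-4s^2-20s-24) + (0)
Last nonzero remainder: -4s^2-20s-24. Dividing through by -4 gives the monic gcd s^2+5s+6.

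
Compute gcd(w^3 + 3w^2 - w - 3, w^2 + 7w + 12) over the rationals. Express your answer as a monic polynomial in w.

Apply the Euclidean algorithm:
  w^3 + 3w^2 - w - 3 = (w - 4)(w^2 + 7w + 12) + (15w + 45)
  w^2 + 7w + 12 = ((1/15)w + 4/15)(15w + 45) + (0)
Last nonzero remainder: 15w + 45. Dividing through by 15 gives the monic gcd w + 3.

w + 3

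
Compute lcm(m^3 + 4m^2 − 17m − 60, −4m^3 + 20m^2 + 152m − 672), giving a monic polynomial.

Repeated division with remainder:
  m^3 + 4m^2 − 17m − 60 = (−1/4)(−4m^3 + 20m^2 + 152m − 672) + (9m^2 + 21m − 228)
  −4m^3 + 20m^2 + 152m − 672 = (−(4/9)m + 88/27)(9m^2 + 21m − 228) + (−(160/9)m + 640/9)
  9m^2 + 21m − 228 = (−(81/160)m − 513/160)(−(160/9)m + 640/9) + (0)
Last nonzero remainder: −(160/9)m + 640/9. Dividing through by −160/9 gives the monic gcd m − 4.
Then lcm(f, g) = f·g / gcd(f, g); expanding and making the result monic gives the answer.

m^5 + 3m^4 − 63m^3 − 211m^2 + 774m + 2520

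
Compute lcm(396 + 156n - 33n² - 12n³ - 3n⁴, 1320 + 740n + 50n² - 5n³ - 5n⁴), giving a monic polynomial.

792 + 180n - 118n² - 13n³ - 2n⁴ + n⁵

Repeated division with remainder:
  -3n⁴ - 12n³ - 33n² + 156n + 396 = (3/5)(-5n⁴ - 5n³ + 50n² + 740n + 1320) + (-9n³ - 63n² - 288n - 396)
  -5n⁴ - 5n³ + 50n² + 740n + 1320 = ((5/9)n - 10/3)(-9n³ - 63n² - 288n - 396) + (0)
Last nonzero remainder: -9n³ - 63n² - 288n - 396. Dividing through by -9 gives the monic gcd n³ + 7n² + 32n + 44.
Then lcm(f, g) = f·g / gcd(f, g); expanding and making the result monic gives the answer.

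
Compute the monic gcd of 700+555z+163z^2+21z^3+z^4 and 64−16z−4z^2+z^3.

Euclidean algorithm in ℚ[z]:
  z^4+21z^3+163z^2+555z+700 = (z+25)(z^3−4z^2−16z+64) + (279z^2+891z−900)
  z^3−4z^2−16z+64 = ((1/279)z−223/8649)(279z^2+891z−900) + ((9801/961)z+39204/961)
  279z^2+891z−900 = ((29791/1089)z−24025/1089)((9801/961)z+39204/961) + (0)
Last nonzero remainder: (9801/961)z+39204/961. Dividing through by 9801/961 gives the monic gcd z+4.

4+z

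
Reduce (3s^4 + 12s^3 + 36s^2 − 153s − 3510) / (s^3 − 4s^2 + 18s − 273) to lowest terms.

Apply the Euclidean algorithm:
  3s^4 + 12s^3 + 36s^2 − 153s − 3510 = (3s + 24)(s^3 − 4s^2 + 18s − 273) + (78s^2 + 234s + 3042)
  s^3 − 4s^2 + 18s − 273 = ((1/78)s − 7/78)(78s^2 + 234s + 3042) + (0)
Last nonzero remainder: 78s^2 + 234s + 3042. Dividing through by 78 gives the monic gcd s^2 + 3s + 39.
Cancel s^2 + 3s + 39 from numerator and denominator to get the reduced form.

(3s^2 + 3s − 90)/(s − 7)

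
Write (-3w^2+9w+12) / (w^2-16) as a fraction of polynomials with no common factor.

(-3w-3)/(w+4)

Repeated division with remainder:
  -3w^2+9w+12 = (-3)(w^2-16) + (9w-36)
  w^2-16 = ((1/9)w+4/9)(9w-36) + (0)
Last nonzero remainder: 9w-36. Dividing through by 9 gives the monic gcd w-4.
Cancel w-4 from numerator and denominator to get the reduced form.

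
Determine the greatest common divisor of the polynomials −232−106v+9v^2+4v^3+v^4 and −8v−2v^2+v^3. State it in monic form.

−8−2v+v^2

Repeated division with remainder:
  v^4+4v^3+9v^2−106v−232 = (v+6)(v^3−2v^2−8v) + (29v^2−58v−232)
  v^3−2v^2−8v = ((1/29)v)(29v^2−58v−232) + (0)
Last nonzero remainder: 29v^2−58v−232. Dividing through by 29 gives the monic gcd v^2−2v−8.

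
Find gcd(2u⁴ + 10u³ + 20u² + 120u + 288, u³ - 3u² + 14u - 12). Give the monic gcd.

u² - 2u + 12

Euclidean algorithm in ℚ[u]:
  2u⁴ + 10u³ + 20u² + 120u + 288 = (2u + 16)(u³ - 3u² + 14u - 12) + (40u² - 80u + 480)
  u³ - 3u² + 14u - 12 = ((1/40)u - 1/40)(40u² - 80u + 480) + (0)
Last nonzero remainder: 40u² - 80u + 480. Dividing through by 40 gives the monic gcd u² - 2u + 12.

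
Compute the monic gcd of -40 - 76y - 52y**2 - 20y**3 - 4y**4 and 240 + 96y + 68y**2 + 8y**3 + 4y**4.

5 + 2y + y**2

By polynomial division,
  -4y**4 - 20y**3 - 52y**2 - 76y - 40 = (-1)(4y**4 + 8y**3 + 68y**2 + 96y + 240) + (-12y**3 + 16y**2 + 20y + 200)
  4y**4 + 8y**3 + 68y**2 + 96y + 240 = (-(1/3)y - 10/9)(-12y**3 + 16y**2 + 20y + 200) + ((832/9)y**2 + (1664/9)y + 4160/9)
  -12y**3 + 16y**2 + 20y + 200 = (-(27/208)y + 45/104)((832/9)y**2 + (1664/9)y + 4160/9) + (0)
Last nonzero remainder: (832/9)y**2 + (1664/9)y + 4160/9. Dividing through by 832/9 gives the monic gcd y**2 + 2y + 5.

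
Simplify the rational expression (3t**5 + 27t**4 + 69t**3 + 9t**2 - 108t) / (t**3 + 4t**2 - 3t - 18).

(3t**3 + 9t**2 - 12t)/(t - 2)

Euclidean algorithm in ℚ[t]:
  3t**5 + 27t**4 + 69t**3 + 9t**2 - 108t = (3t**2 + 15t + 18)(t**3 + 4t**2 - 3t - 18) + (36t**2 + 216t + 324)
  t**3 + 4t**2 - 3t - 18 = ((1/36)t - 1/18)(36t**2 + 216t + 324) + (0)
Last nonzero remainder: 36t**2 + 216t + 324. Dividing through by 36 gives the monic gcd t**2 + 6t + 9.
Cancel t**2 + 6t + 9 from numerator and denominator to get the reduced form.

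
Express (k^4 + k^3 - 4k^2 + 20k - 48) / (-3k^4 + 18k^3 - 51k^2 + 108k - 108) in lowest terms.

Euclidean algorithm in ℚ[k]:
  k^4 + k^3 - 4k^2 + 20k - 48 = (-1/3)(-3k^4 + 18k^3 - 51k^2 + 108k - 108) + (7k^3 - 21k^2 + 56k - 84)
  -3k^4 + 18k^3 - 51k^2 + 108k - 108 = (-(3/7)k + 9/7)(7k^3 - 21k^2 + 56k - 84) + (0)
Last nonzero remainder: 7k^3 - 21k^2 + 56k - 84. Dividing through by 7 gives the monic gcd k^3 - 3k^2 + 8k - 12.
Cancel k^3 - 3k^2 + 8k - 12 from numerator and denominator to get the reduced form.

(-k - 4)/(3k - 9)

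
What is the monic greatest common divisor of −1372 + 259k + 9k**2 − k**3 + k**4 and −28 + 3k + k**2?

−28 + 3k + k**2

By polynomial division,
  k**4 − k**3 + 9k**2 + 259k − 1372 = (k**2 − 4k + 49)(k**2 + 3k − 28) + (0)
The last nonzero remainder k**2 + 3k − 28 is already monic.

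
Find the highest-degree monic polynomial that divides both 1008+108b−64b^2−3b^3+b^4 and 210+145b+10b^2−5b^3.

Apply the Euclidean algorithm:
  b^4−3b^3−64b^2+108b+1008 = (−(1/5)b+1/5)(−5b^3+10b^2+145b+210) + (−37b^2+121b+966)
  −5b^3+10b^2+145b+210 = ((5/37)b+235/1369)(−37b^2+121b+966) + (−(8640/1369)b+60480/1369)
  −37b^2+121b+966 = ((50653/8640)b+31487/1440)(−(8640/1369)b+60480/1369) + (0)
Last nonzero remainder: −(8640/1369)b+60480/1369. Dividing through by −8640/1369 gives the monic gcd b−7.

−7+b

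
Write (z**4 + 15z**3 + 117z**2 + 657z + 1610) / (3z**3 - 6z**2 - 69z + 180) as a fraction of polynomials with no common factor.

By polynomial division,
  z**4 + 15z**3 + 117z**2 + 657z + 1610 = ((1/3)z + 17/3)(3z**3 - 6z**2 - 69z + 180) + (174z**2 + 988z + 590)
  3z**3 - 6z**2 - 69z + 180 = ((1/58)z - 334/2523)(174z**2 + 988z + 590) + ((130240/2523)z + 651200/2523)
  174z**2 + 988z + 590 = ((219501/65120)z + 148857/65120)((130240/2523)z + 651200/2523) + (0)
Last nonzero remainder: (130240/2523)z + 651200/2523. Dividing through by 130240/2523 gives the monic gcd z + 5.
Cancel z + 5 from numerator and denominator to get the reduced form.

(z**3 + 10z**2 + 67z + 322)/(3z**2 - 21z + 36)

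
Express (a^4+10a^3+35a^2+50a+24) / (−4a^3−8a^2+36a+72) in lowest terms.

(−a^2−5a−4)/(4a−12)

Apply the Euclidean algorithm:
  a^4+10a^3+35a^2+50a+24 = (−(1/4)a−2)(−4a^3−8a^2+36a+72) + (28a^2+140a+168)
  −4a^3−8a^2+36a+72 = (−(1/7)a+3/7)(28a^2+140a+168) + (0)
Last nonzero remainder: 28a^2+140a+168. Dividing through by 28 gives the monic gcd a^2+5a+6.
Cancel a^2+5a+6 from numerator and denominator to get the reduced form.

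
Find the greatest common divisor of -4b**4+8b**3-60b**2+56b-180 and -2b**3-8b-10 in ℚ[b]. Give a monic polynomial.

Euclidean algorithm in ℚ[b]:
  -4b**4+8b**3-60b**2+56b-180 = (2b-4)(-2b**3-8b-10) + (-44b**2+44b-220)
  -2b**3-8b-10 = ((1/22)b+1/22)(-44b**2+44b-220) + (0)
Last nonzero remainder: -44b**2+44b-220. Dividing through by -44 gives the monic gcd b**2-b+5.

b**2-b+5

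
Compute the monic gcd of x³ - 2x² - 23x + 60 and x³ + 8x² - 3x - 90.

x² + 2x - 15

Euclidean algorithm in ℚ[x]:
  x³ - 2x² - 23x + 60 = (x³ + 8x² - 3x - 90) + (-10x² - 20x + 150)
  x³ + 8x² - 3x - 90 = (-(1/10)x - 3/5)(-10x² - 20x + 150) + (0)
Last nonzero remainder: -10x² - 20x + 150. Dividing through by -10 gives the monic gcd x² + 2x - 15.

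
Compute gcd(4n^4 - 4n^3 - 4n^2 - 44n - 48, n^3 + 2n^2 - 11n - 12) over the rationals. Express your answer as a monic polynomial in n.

n^2 - 2n - 3

Apply the Euclidean algorithm:
  4n^4 - 4n^3 - 4n^2 - 44n - 48 = (4n - 12)(n^3 + 2n^2 - 11n - 12) + (64n^2 - 128n - 192)
  n^3 + 2n^2 - 11n - 12 = ((1/64)n + 1/16)(64n^2 - 128n - 192) + (0)
Last nonzero remainder: 64n^2 - 128n - 192. Dividing through by 64 gives the monic gcd n^2 - 2n - 3.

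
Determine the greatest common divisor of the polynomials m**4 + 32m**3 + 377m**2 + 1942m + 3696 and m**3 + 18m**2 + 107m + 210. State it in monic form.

Euclidean algorithm in ℚ[m]:
  m**4 + 32m**3 + 377m**2 + 1942m + 3696 = (m + 14)(m**3 + 18m**2 + 107m + 210) + (18m**2 + 234m + 756)
  m**3 + 18m**2 + 107m + 210 = ((1/18)m + 5/18)(18m**2 + 234m + 756) + (0)
Last nonzero remainder: 18m**2 + 234m + 756. Dividing through by 18 gives the monic gcd m**2 + 13m + 42.

m**2 + 13m + 42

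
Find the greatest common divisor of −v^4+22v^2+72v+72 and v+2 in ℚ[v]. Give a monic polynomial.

By polynomial division,
  −v^4+22v^2+72v+72 = (−v^3+2v^2+18v+36)(v+2) + (0)
The last nonzero remainder v+2 is already monic.

v+2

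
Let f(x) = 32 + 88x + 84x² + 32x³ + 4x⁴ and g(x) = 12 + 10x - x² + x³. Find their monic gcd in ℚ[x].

Repeated division with remainder:
  4x⁴ + 32x³ + 84x² + 88x + 32 = (4x + 36)(x³ - x² + 10x + 12) + (80x² - 320x - 400)
  x³ - x² + 10x + 12 = ((1/80)x + 3/80)(80x² - 320x - 400) + (27x + 27)
  80x² - 320x - 400 = ((80/27)x - 400/27)(27x + 27) + (0)
Last nonzero remainder: 27x + 27. Dividing through by 27 gives the monic gcd x + 1.

1 + x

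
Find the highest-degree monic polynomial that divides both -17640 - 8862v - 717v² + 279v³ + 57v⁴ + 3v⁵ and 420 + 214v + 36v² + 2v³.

Apply the Euclidean algorithm:
  3v⁵ + 57v⁴ + 279v³ - 717v² - 8862v - 17640 = ((3/2)v² + (3/2)v - 48)(2v³ + 36v² + 214v + 420) + (60v² + 780v + 2520)
  2v³ + 36v² + 214v + 420 = ((1/30)v + 1/6)(60v² + 780v + 2520) + (0)
Last nonzero remainder: 60v² + 780v + 2520. Dividing through by 60 gives the monic gcd v² + 13v + 42.

42 + 13v + v²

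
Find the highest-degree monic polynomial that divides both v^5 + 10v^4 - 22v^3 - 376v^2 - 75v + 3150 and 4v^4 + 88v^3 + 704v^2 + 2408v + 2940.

v^2 + 12v + 35

Apply the Euclidean algorithm:
  v^5 + 10v^4 - 22v^3 - 376v^2 - 75v + 3150 = ((1/4)v - 3)(4v^4 + 88v^3 + 704v^2 + 2408v + 2940) + (66v^3 + 1134v^2 + 6414v + 11970)
  4v^4 + 88v^3 + 704v^2 + 2408v + 2940 = ((2/33)v + 106/363)(66v^3 + 1134v^2 + 6414v + 11970) + (-(1920/121)v^2 - (23040/121)v - 67200/121)
  66v^3 + 1134v^2 + 6414v + 11970 = (-(1331/320)v - 6897/320)(-(1920/121)v^2 - (23040/121)v - 67200/121) + (0)
Last nonzero remainder: -(1920/121)v^2 - (23040/121)v - 67200/121. Dividing through by -1920/121 gives the monic gcd v^2 + 12v + 35.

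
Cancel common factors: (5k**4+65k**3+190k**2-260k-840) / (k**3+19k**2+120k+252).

Repeated division with remainder:
  5k**4+65k**3+190k**2-260k-840 = (5k-30)(k**3+19k**2+120k+252) + (160k**2+2080k+6720)
  k**3+19k**2+120k+252 = ((1/160)k+3/80)(160k**2+2080k+6720) + (0)
Last nonzero remainder: 160k**2+2080k+6720. Dividing through by 160 gives the monic gcd k**2+13k+42.
Cancel k**2+13k+42 from numerator and denominator to get the reduced form.

(5k**2-20)/(k+6)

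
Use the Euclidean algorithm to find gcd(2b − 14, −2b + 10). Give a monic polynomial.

1

Apply the Euclidean algorithm:
  2b − 14 = (−1)(−2b + 10) + (−4)
  −2b + 10 = ((1/2)b − 5/2)(−4) + (0)
The last nonzero remainder is the constant −4, so the polynomials are coprime and gcd = 1.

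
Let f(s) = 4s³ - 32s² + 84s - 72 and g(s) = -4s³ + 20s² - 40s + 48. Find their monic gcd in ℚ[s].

Repeated division with remainder:
  4s³ - 32s² + 84s - 72 = (-1)(-4s³ + 20s² - 40s + 48) + (-12s² + 44s - 24)
  -4s³ + 20s² - 40s + 48 = ((1/3)s - 4/9)(-12s² + 44s - 24) + (-(112/9)s + 112/3)
  -12s² + 44s - 24 = ((27/28)s - 9/14)(-(112/9)s + 112/3) + (0)
Last nonzero remainder: -(112/9)s + 112/3. Dividing through by -112/9 gives the monic gcd s - 3.

s - 3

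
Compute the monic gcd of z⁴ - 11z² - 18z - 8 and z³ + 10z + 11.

z + 1

Repeated division with remainder:
  z⁴ - 11z² - 18z - 8 = (z)(z³ + 10z + 11) + (-21z² - 29z - 8)
  z³ + 10z + 11 = (-(1/21)z + 29/441)(-21z² - 29z - 8) + ((5083/441)z + 5083/441)
  -21z² - 29z - 8 = (-(9261/5083)z - 3528/5083)((5083/441)z + 5083/441) + (0)
Last nonzero remainder: (5083/441)z + 5083/441. Dividing through by 5083/441 gives the monic gcd z + 1.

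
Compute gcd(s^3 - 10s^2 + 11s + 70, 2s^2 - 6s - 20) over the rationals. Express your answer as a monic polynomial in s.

s^2 - 3s - 10

Apply the Euclidean algorithm:
  s^3 - 10s^2 + 11s + 70 = ((1/2)s - 7/2)(2s^2 - 6s - 20) + (0)
Last nonzero remainder: 2s^2 - 6s - 20. Dividing through by 2 gives the monic gcd s^2 - 3s - 10.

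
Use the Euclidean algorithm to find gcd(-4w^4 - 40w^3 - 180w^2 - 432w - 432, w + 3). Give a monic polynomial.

Euclidean algorithm in ℚ[w]:
  -4w^4 - 40w^3 - 180w^2 - 432w - 432 = (-4w^3 - 28w^2 - 96w - 144)(w + 3) + (0)
The last nonzero remainder w + 3 is already monic.

w + 3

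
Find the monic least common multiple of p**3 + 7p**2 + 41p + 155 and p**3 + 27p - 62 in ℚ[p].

p**4 + 5p**3 + 27p**2 + 73p - 310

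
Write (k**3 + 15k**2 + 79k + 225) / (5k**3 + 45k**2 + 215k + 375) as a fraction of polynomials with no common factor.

(k + 9)/(5k + 15)

By polynomial division,
  k**3 + 15k**2 + 79k + 225 = (1/5)(5k**3 + 45k**2 + 215k + 375) + (6k**2 + 36k + 150)
  5k**3 + 45k**2 + 215k + 375 = ((5/6)k + 5/2)(6k**2 + 36k + 150) + (0)
Last nonzero remainder: 6k**2 + 36k + 150. Dividing through by 6 gives the monic gcd k**2 + 6k + 25.
Cancel k**2 + 6k + 25 from numerator and denominator to get the reduced form.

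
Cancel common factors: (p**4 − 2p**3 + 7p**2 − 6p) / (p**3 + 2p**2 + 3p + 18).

Apply the Euclidean algorithm:
  p**4 − 2p**3 + 7p**2 − 6p = (p − 4)(p**3 + 2p**2 + 3p + 18) + (12p**2 − 12p + 72)
  p**3 + 2p**2 + 3p + 18 = ((1/12)p + 1/4)(12p**2 − 12p + 72) + (0)
Last nonzero remainder: 12p**2 − 12p + 72. Dividing through by 12 gives the monic gcd p**2 − p + 6.
Cancel p**2 − p + 6 from numerator and denominator to get the reduced form.

(p**2 − p)/(p + 3)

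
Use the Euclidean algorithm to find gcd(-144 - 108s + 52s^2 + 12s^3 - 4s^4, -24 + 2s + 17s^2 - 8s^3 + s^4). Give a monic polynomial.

Euclidean algorithm in ℚ[s]:
  -4s^4 + 12s^3 + 52s^2 - 108s - 144 = (-4)(s^4 - 8s^3 + 17s^2 + 2s - 24) + (-20s^3 + 120s^2 - 100s - 240)
  s^4 - 8s^3 + 17s^2 + 2s - 24 = (-(1/20)s + 1/10)(-20s^3 + 120s^2 - 100s - 240) + (0)
Last nonzero remainder: -20s^3 + 120s^2 - 100s - 240. Dividing through by -20 gives the monic gcd s^3 - 6s^2 + 5s + 12.

12 + 5s - 6s^2 + s^3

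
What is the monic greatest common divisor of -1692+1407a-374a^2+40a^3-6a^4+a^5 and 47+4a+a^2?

Apply the Euclidean algorithm:
  a^5-6a^4+40a^3-374a^2+1407a-1692 = (a^3-10a^2+33a-36)(a^2+4a+47) + (0)
The last nonzero remainder a^2+4a+47 is already monic.

47+4a+a^2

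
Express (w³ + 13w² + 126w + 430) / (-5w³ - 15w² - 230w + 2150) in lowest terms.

(-w - 5)/(5w - 25)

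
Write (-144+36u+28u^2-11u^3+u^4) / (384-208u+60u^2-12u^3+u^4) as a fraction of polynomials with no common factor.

(-6-u+u^2)/(16-2u+u^2)

Repeated division with remainder:
  u^4-11u^3+28u^2+36u-144 = (u^4-12u^3+60u^2-208u+384) + (u^3-32u^2+244u-528)
  u^4-12u^3+60u^2-208u+384 = (u+20)(u^3-32u^2+244u-528) + (456u^2-4560u+10944)
  u^3-32u^2+244u-528 = ((1/456)u-11/228)(456u^2-4560u+10944) + (0)
Last nonzero remainder: 456u^2-4560u+10944. Dividing through by 456 gives the monic gcd u^2-10u+24.
Cancel u^2-10u+24 from numerator and denominator to get the reduced form.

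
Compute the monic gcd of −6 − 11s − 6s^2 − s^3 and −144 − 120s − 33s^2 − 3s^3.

3 + s

Repeated division with remainder:
  −s^3 − 6s^2 − 11s − 6 = (1/3)(−3s^3 − 33s^2 − 120s − 144) + (5s^2 + 29s + 42)
  −3s^3 − 33s^2 − 120s − 144 = (−(3/5)s − 78/25)(5s^2 + 29s + 42) + (−(108/25)s − 324/25)
  5s^2 + 29s + 42 = (−(125/108)s − 175/54)(−(108/25)s − 324/25) + (0)
Last nonzero remainder: −(108/25)s − 324/25. Dividing through by −108/25 gives the monic gcd s + 3.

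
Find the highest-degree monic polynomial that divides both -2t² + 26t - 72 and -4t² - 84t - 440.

Euclidean algorithm in ℚ[t]:
  -2t² + 26t - 72 = (1/2)(-4t² - 84t - 440) + (68t + 148)
  -4t² - 84t - 440 = (-(1/17)t - 320/289)(68t + 148) + (-79800/289)
  68t + 148 = (-(4913/19950)t - 10693/19950)(-79800/289) + (0)
The last nonzero remainder is the constant -79800/289, so the polynomials are coprime and gcd = 1.

1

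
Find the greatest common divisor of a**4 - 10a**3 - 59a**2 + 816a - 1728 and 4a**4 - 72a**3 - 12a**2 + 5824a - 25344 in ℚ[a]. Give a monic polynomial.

a**3 - 7a**2 - 80a + 576

By polynomial division,
  a**4 - 10a**3 - 59a**2 + 816a - 1728 = (1/4)(4a**4 - 72a**3 - 12a**2 + 5824a - 25344) + (8a**3 - 56a**2 - 640a + 4608)
  4a**4 - 72a**3 - 12a**2 + 5824a - 25344 = ((1/2)a - 11/2)(8a**3 - 56a**2 - 640a + 4608) + (0)
Last nonzero remainder: 8a**3 - 56a**2 - 640a + 4608. Dividing through by 8 gives the monic gcd a**3 - 7a**2 - 80a + 576.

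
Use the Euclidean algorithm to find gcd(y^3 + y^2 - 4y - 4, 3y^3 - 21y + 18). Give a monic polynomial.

Euclidean algorithm in ℚ[y]:
  y^3 + y^2 - 4y - 4 = (1/3)(3y^3 - 21y + 18) + (y^2 + 3y - 10)
  3y^3 - 21y + 18 = (3y - 9)(y^2 + 3y - 10) + (36y - 72)
  y^2 + 3y - 10 = ((1/36)y + 5/36)(36y - 72) + (0)
Last nonzero remainder: 36y - 72. Dividing through by 36 gives the monic gcd y - 2.

y - 2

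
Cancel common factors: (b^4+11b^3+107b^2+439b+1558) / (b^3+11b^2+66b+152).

(b^2+4b+41)/(b+4)

Euclidean algorithm in ℚ[b]:
  b^4+11b^3+107b^2+439b+1558 = (b)(b^3+11b^2+66b+152) + (41b^2+287b+1558)
  b^3+11b^2+66b+152 = ((1/41)b+4/41)(41b^2+287b+1558) + (0)
Last nonzero remainder: 41b^2+287b+1558. Dividing through by 41 gives the monic gcd b^2+7b+38.
Cancel b^2+7b+38 from numerator and denominator to get the reduced form.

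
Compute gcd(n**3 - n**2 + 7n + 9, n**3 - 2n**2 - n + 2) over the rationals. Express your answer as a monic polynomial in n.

Apply the Euclidean algorithm:
  n**3 - n**2 + 7n + 9 = (n**3 - 2n**2 - n + 2) + (n**2 + 8n + 7)
  n**3 - 2n**2 - n + 2 = (n - 10)(n**2 + 8n + 7) + (72n + 72)
  n**2 + 8n + 7 = ((1/72)n + 7/72)(72n + 72) + (0)
Last nonzero remainder: 72n + 72. Dividing through by 72 gives the monic gcd n + 1.

n + 1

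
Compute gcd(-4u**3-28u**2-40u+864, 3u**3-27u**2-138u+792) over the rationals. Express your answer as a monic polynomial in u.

Euclidean algorithm in ℚ[u]:
  -4u**3-28u**2-40u+864 = (-4/3)(3u**3-27u**2-138u+792) + (-64u**2-224u+1920)
  3u**3-27u**2-138u+792 = (-(3/64)u+75/128)(-64u**2-224u+1920) + ((333/4)u-333)
  -64u**2-224u+1920 = (-(256/333)u-640/111)((333/4)u-333) + (0)
Last nonzero remainder: (333/4)u-333. Dividing through by 333/4 gives the monic gcd u-4.

u-4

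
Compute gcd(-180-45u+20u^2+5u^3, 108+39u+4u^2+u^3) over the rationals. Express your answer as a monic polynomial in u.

Apply the Euclidean algorithm:
  5u^3+20u^2-45u-180 = (5)(u^3+4u^2+39u+108) + (-240u-720)
  u^3+4u^2+39u+108 = (-(1/240)u^2-(1/240)u-3/20)(-240u-720) + (0)
Last nonzero remainder: -240u-720. Dividing through by -240 gives the monic gcd u+3.

3+u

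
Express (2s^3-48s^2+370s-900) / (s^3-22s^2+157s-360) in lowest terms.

Apply the Euclidean algorithm:
  2s^3-48s^2+370s-900 = (2)(s^3-22s^2+157s-360) + (-4s^2+56s-180)
  s^3-22s^2+157s-360 = (-(1/4)s+2)(-4s^2+56s-180) + (0)
Last nonzero remainder: -4s^2+56s-180. Dividing through by -4 gives the monic gcd s^2-14s+45.
Cancel s^2-14s+45 from numerator and denominator to get the reduced form.

(2s-20)/(s-8)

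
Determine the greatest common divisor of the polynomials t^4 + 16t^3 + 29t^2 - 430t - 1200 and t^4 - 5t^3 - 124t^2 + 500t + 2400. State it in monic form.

Apply the Euclidean algorithm:
  t^4 + 16t^3 + 29t^2 - 430t - 1200 = (t^4 - 5t^3 - 124t^2 + 500t + 2400) + (21t^3 + 153t^2 - 930t - 3600)
  t^4 - 5t^3 - 124t^2 + 500t + 2400 = ((1/21)t - 86/147)(21t^3 + 153t^2 - 930t - 3600) + ((480/49)t^2 + (6240/49)t + 14400/49)
  21t^3 + 153t^2 - 930t - 3600 = ((343/160)t - 49/4)((480/49)t^2 + (6240/49)t + 14400/49) + (0)
Last nonzero remainder: (480/49)t^2 + (6240/49)t + 14400/49. Dividing through by 480/49 gives the monic gcd t^2 + 13t + 30.

t^2 + 13t + 30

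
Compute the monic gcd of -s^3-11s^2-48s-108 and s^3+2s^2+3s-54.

Apply the Euclidean algorithm:
  -s^3-11s^2-48s-108 = (-1)(s^3+2s^2+3s-54) + (-9s^2-45s-162)
  s^3+2s^2+3s-54 = (-(1/9)s+1/3)(-9s^2-45s-162) + (0)
Last nonzero remainder: -9s^2-45s-162. Dividing through by -9 gives the monic gcd s^2+5s+18.

s^2+5s+18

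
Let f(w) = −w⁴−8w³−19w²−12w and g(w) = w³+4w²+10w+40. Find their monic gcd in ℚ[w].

Euclidean algorithm in ℚ[w]:
  −w⁴−8w³−19w²−12w = (−w−4)(w³+4w²+10w+40) + (7w²+68w+160)
  w³+4w²+10w+40 = ((1/7)w−40/49)(7w²+68w+160) + ((2090/49)w+8360/49)
  7w²+68w+160 = ((343/2090)w+196/209)((2090/49)w+8360/49) + (0)
Last nonzero remainder: (2090/49)w+8360/49. Dividing through by 2090/49 gives the monic gcd w+4.

w+4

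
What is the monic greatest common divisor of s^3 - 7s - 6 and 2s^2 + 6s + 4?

s^2 + 3s + 2

Repeated division with remainder:
  s^3 - 7s - 6 = ((1/2)s - 3/2)(2s^2 + 6s + 4) + (0)
Last nonzero remainder: 2s^2 + 6s + 4. Dividing through by 2 gives the monic gcd s^2 + 3s + 2.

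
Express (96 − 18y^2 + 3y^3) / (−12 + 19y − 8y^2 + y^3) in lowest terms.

By polynomial division,
  3y^3 − 18y^2 + 96 = (3)(y^3 − 8y^2 + 19y − 12) + (6y^2 − 57y + 132)
  y^3 − 8y^2 + 19y − 12 = ((1/6)y + 1/4)(6y^2 − 57y + 132) + ((45/4)y − 45)
  6y^2 − 57y + 132 = ((8/15)y − 44/15)((45/4)y − 45) + (0)
Last nonzero remainder: (45/4)y − 45. Dividing through by 45/4 gives the monic gcd y − 4.
Cancel y − 4 from numerator and denominator to get the reduced form.

(−24 − 6y + 3y^2)/(3 − 4y + y^2)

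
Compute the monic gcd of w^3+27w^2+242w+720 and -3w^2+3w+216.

Repeated division with remainder:
  w^3+27w^2+242w+720 = (-(1/3)w-28/3)(-3w^2+3w+216) + (342w+2736)
  -3w^2+3w+216 = (-(1/114)w+3/38)(342w+2736) + (0)
Last nonzero remainder: 342w+2736. Dividing through by 342 gives the monic gcd w+8.

w+8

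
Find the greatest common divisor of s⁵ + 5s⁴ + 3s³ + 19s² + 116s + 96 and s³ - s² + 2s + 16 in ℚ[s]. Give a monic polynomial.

s² - 3s + 8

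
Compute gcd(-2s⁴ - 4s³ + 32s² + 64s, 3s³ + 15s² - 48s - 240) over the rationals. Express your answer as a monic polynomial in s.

By polynomial division,
  -2s⁴ - 4s³ + 32s² + 64s = (-(2/3)s + 2)(3s³ + 15s² - 48s - 240) + (-30s² + 480)
  3s³ + 15s² - 48s - 240 = (-(1/10)s - 1/2)(-30s² + 480) + (0)
Last nonzero remainder: -30s² + 480. Dividing through by -30 gives the monic gcd s² - 16.

s² - 16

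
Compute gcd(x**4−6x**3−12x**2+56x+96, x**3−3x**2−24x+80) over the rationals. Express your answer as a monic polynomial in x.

x−4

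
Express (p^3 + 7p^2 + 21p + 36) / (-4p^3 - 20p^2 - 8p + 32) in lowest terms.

(-p^2 - 3p - 9)/(4p^2 + 4p - 8)

Apply the Euclidean algorithm:
  p^3 + 7p^2 + 21p + 36 = (-1/4)(-4p^3 - 20p^2 - 8p + 32) + (2p^2 + 19p + 44)
  -4p^3 - 20p^2 - 8p + 32 = (-2p + 9)(2p^2 + 19p + 44) + (-91p - 364)
  2p^2 + 19p + 44 = (-(2/91)p - 11/91)(-91p - 364) + (0)
Last nonzero remainder: -91p - 364. Dividing through by -91 gives the monic gcd p + 4.
Cancel p + 4 from numerator and denominator to get the reduced form.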